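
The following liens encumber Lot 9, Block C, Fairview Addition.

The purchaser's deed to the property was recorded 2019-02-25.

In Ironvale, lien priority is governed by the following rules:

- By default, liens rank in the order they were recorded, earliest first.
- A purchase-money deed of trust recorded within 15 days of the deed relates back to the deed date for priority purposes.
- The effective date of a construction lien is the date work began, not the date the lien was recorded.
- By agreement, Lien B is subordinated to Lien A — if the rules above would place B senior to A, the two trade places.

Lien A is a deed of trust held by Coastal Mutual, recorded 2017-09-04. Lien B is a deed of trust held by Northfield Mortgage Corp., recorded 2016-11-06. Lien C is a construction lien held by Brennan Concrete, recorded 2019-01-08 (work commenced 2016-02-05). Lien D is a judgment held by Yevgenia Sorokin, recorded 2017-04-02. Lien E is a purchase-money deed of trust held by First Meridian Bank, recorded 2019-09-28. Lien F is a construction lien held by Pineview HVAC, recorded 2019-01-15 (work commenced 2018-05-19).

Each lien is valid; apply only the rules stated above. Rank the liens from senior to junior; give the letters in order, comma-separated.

Effective dates: C is treated as recorded 2016-02-05, the work-commencement date; E was recorded 215 days after the deed — beyond 15 days — so no relation-back applies; F is treated as recorded 2018-05-19, the work-commencement date.
Sorted by effective date: C (2016-02-05), B (2016-11-06), D (2017-04-02), A (2017-09-04), F (2018-05-19), E (2019-09-28).
B would otherwise be senior to A, so under the subordination agreement B and A exchange positions.

C, A, D, B, F, E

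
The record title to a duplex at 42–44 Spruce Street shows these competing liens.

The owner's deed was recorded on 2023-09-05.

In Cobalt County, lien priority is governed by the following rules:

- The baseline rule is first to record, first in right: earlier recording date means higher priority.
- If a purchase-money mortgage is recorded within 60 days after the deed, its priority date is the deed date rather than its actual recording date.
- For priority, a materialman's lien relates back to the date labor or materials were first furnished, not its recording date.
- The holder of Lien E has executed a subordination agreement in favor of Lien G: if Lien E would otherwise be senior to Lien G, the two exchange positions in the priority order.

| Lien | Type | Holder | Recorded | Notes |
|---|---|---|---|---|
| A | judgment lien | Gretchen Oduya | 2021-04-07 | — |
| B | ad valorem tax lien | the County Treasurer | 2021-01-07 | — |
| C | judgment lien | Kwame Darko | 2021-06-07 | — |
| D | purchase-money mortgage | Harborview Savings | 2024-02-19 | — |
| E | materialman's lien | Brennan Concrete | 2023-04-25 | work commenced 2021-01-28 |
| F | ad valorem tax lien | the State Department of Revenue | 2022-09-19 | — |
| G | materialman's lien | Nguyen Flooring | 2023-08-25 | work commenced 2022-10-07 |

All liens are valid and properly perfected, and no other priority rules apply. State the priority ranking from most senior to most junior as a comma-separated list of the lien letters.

B, G, A, C, F, E, D

Effective dates: D was recorded 167 days after the deed — beyond 60 days — so no relation-back applies; E is treated as recorded 2021-01-28, the work-commencement date; G relates back to 2022-10-07 (work commenced).
Sorted by effective date: B (2021-01-07), E (2021-01-28), A (2021-04-07), C (2021-06-07), F (2022-09-19), G (2022-10-07), D (2024-02-19).
Because E would otherwise rank above G, the subordination swaps them.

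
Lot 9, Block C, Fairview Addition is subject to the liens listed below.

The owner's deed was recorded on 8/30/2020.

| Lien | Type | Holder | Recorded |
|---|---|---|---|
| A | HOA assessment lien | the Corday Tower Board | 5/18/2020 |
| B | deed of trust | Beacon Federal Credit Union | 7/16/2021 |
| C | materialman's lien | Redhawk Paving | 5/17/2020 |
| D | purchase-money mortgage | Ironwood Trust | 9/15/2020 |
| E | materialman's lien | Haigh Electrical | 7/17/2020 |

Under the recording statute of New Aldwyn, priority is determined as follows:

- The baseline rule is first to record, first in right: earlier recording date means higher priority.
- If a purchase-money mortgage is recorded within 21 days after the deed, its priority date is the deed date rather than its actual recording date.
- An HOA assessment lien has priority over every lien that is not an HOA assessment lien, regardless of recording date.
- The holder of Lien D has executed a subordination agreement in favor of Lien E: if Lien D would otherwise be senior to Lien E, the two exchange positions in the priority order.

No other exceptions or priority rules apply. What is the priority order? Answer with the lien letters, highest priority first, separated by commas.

A, C, E, D, B

First, effective dates: D was recorded within the 21-day window, so its effective date is the deed date 8/30/2020.
A, as an HOA assessment lien, has superpriority and ranks first.
Among the remaining liens, by effective date: C (5/17/2020), E (7/17/2020), D (8/30/2020), B (7/16/2021).
Since D is not senior to E, the subordination leaves the order unchanged.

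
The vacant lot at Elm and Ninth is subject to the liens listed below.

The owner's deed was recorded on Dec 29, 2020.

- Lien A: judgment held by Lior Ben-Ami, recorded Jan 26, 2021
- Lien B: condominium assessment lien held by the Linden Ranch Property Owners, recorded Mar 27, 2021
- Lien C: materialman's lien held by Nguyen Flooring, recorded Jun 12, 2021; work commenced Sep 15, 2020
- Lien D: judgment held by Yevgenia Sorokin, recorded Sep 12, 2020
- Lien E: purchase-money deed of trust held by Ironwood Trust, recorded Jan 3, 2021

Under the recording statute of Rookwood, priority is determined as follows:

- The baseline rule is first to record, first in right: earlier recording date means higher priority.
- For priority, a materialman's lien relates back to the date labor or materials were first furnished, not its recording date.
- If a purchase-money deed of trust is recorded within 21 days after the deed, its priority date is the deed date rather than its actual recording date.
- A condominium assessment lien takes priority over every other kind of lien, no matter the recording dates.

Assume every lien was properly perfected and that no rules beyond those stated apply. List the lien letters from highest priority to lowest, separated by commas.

Adjusting effective dates: C is treated as recorded Sep 15, 2020, the work-commencement date; E's effective date is the deed date, Dec 29, 2020.
B, as a condominium assessment lien, has superpriority and ranks first.
Ordering the rest by effective date: D (Sep 12, 2020), C (Sep 15, 2020), E (Dec 29, 2020), A (Jan 26, 2021).

B, D, C, E, A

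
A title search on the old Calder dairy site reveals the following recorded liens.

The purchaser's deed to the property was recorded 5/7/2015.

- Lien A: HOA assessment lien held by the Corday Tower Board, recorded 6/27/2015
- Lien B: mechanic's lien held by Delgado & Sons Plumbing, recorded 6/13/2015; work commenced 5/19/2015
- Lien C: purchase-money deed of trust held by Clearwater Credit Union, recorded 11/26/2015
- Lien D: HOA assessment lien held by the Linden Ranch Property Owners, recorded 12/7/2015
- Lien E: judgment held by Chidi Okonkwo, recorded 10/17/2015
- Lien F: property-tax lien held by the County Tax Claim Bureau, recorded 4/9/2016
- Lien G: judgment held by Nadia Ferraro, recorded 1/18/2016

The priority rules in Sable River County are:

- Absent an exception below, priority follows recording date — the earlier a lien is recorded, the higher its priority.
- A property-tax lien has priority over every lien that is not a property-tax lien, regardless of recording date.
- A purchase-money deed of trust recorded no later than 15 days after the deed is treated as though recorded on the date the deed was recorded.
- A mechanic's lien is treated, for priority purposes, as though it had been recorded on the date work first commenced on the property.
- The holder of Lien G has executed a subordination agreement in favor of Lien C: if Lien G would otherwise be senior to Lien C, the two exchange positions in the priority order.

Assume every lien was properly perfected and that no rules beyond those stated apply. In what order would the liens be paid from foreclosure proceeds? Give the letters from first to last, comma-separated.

F, B, A, E, C, D, G

Adjusting effective dates: B's effective date is 5/19/2015, when work began; C was recorded 203 days after the deed — beyond 15 days — so no relation-back applies.
F, as a property-tax lien, has superpriority and ranks first.
Remaining liens by effective date: B (5/19/2015), A (6/27/2015), E (10/17/2015), C (11/26/2015), D (12/7/2015), G (1/18/2016).
G is already junior to C, so the subordination agreement changes nothing.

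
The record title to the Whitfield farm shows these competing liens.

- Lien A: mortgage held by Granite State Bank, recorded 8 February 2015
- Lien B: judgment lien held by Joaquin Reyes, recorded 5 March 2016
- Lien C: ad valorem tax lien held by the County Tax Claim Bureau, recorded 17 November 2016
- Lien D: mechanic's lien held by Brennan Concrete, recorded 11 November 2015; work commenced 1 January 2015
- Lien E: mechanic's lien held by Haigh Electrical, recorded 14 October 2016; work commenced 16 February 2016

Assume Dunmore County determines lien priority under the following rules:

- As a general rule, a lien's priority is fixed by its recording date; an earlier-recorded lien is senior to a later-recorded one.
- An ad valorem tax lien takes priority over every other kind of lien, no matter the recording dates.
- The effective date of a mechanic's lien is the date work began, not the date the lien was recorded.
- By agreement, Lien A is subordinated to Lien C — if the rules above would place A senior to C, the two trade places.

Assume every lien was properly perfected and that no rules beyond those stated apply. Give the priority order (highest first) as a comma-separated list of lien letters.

Adjusting effective dates: D is treated as recorded 1 January 2015, the work-commencement date; E is treated as recorded 16 February 2016, the work-commencement date.
C is an ad valorem tax lien, so it outranks all other liens regardless of date.
Among the remaining liens, by effective date: D (1 January 2015), A (8 February 2015), E (16 February 2016), B (5 March 2016).
Since A is not senior to C, the subordination leaves the order unchanged.

C, D, A, E, B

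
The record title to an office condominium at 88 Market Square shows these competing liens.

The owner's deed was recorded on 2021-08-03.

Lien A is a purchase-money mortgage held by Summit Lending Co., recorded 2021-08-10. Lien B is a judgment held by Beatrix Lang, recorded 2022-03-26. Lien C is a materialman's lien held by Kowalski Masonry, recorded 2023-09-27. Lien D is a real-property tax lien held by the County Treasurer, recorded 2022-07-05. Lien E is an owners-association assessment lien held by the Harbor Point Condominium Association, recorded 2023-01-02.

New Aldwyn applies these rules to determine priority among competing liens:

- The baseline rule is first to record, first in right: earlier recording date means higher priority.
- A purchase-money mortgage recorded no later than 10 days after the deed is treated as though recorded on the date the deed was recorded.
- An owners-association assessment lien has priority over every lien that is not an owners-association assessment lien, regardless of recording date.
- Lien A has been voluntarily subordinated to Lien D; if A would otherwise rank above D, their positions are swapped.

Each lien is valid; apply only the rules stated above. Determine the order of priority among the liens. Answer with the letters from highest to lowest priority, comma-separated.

E, D, B, A, C

Effective dates: A's effective date is the deed date, 2021-08-03.
E is an owners-association assessment lien, so it outranks all other liens regardless of date.
Ordering the rest by effective date: A (2021-08-03), B (2022-03-26), D (2022-07-05), C (2023-09-27).
A is senior to D before the subordination, so the two trade places.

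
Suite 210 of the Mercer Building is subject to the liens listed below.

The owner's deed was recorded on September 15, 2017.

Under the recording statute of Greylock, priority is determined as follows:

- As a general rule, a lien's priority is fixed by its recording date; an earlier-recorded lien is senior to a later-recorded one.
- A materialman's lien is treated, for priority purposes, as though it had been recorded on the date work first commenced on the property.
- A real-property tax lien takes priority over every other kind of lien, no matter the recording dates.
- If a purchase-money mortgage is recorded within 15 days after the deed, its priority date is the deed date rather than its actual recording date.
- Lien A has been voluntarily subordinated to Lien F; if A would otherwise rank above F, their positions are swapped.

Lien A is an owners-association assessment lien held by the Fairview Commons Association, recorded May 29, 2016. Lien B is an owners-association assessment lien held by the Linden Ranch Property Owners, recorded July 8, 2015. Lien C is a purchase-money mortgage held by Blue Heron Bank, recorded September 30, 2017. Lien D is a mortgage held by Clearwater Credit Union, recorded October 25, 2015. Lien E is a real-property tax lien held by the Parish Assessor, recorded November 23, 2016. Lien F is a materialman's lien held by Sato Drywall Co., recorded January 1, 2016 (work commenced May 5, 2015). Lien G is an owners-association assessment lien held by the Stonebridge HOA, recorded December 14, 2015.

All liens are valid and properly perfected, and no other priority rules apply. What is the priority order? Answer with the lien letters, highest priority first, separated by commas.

Effective dates after the stated exceptions: C was recorded within the 15-day window, so its effective date is the deed date September 15, 2017; F relates back to May 5, 2015 (work commenced).
As a real-property tax lien, E is senior to every other lien.
Remaining liens by effective date: F (May 5, 2015), B (July 8, 2015), D (October 25, 2015), G (December 14, 2015), A (May 29, 2016), C (September 15, 2017).
A is already junior to F, so the subordination agreement changes nothing.

E, F, B, D, G, A, C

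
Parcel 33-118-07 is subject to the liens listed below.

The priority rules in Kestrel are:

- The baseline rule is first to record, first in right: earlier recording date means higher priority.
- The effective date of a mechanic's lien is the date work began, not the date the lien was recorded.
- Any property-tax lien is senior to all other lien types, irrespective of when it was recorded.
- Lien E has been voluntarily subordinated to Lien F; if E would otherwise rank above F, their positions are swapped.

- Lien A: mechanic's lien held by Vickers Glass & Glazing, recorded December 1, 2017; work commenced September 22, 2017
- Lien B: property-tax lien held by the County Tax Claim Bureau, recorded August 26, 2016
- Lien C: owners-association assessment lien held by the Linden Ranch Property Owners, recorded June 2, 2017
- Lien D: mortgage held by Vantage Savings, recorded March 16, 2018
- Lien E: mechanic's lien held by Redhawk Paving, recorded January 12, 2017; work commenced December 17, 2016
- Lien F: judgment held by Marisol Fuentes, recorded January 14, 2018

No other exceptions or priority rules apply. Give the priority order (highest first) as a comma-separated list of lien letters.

Effective dates: A's effective date is September 22, 2017, when work began; E is treated as recorded December 17, 2016, the work-commencement date.
B is a property-tax lien and takes priority over every other lien.
Ordering the rest by effective date: E (December 17, 2016), C (June 2, 2017), A (September 22, 2017), F (January 14, 2018), D (March 16, 2018).
The subordination applies — E was senior to F — so E and F swap.

B, F, C, A, E, D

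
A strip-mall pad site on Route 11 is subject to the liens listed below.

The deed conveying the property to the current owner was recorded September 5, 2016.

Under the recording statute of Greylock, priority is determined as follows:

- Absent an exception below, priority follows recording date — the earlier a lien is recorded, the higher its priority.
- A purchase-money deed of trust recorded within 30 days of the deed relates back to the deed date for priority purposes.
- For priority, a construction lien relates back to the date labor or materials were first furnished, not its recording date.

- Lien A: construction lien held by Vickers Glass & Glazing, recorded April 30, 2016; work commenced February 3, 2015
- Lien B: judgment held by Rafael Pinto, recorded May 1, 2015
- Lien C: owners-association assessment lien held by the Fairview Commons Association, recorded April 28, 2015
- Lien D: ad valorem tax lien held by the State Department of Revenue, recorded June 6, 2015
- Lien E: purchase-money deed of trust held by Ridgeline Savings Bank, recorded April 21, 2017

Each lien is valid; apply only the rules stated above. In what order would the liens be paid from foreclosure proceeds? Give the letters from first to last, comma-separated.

A, C, B, D, E

Effective dates after the stated exceptions: A's effective date is February 3, 2015, when work began; E was recorded 228 days after the deed — beyond 30 days — so no relation-back applies.
By effective date: A (February 3, 2015), C (April 28, 2015), B (May 1, 2015), D (June 6, 2015), E (April 21, 2017).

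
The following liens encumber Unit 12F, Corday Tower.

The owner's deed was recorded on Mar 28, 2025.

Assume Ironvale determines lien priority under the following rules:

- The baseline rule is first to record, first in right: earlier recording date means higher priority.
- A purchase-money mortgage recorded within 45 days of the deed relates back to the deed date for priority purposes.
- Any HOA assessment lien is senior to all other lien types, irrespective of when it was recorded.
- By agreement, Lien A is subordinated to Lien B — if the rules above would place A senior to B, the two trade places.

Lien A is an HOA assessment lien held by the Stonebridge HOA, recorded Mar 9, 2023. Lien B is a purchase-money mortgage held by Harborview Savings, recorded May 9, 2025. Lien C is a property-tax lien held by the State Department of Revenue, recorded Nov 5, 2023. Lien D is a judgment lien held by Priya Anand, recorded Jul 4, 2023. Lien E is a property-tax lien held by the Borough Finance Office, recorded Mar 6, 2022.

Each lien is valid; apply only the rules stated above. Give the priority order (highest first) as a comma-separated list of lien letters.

Adjusting effective dates: B's effective date is the deed date, Mar 28, 2025.
A, as an HOA assessment lien, has superpriority and ranks first.
The other liens, earliest effective date first: E (Mar 6, 2022), D (Jul 4, 2023), C (Nov 5, 2023), B (Mar 28, 2025).
A would otherwise be senior to B, so under the subordination agreement A and B exchange positions.

B, E, D, C, A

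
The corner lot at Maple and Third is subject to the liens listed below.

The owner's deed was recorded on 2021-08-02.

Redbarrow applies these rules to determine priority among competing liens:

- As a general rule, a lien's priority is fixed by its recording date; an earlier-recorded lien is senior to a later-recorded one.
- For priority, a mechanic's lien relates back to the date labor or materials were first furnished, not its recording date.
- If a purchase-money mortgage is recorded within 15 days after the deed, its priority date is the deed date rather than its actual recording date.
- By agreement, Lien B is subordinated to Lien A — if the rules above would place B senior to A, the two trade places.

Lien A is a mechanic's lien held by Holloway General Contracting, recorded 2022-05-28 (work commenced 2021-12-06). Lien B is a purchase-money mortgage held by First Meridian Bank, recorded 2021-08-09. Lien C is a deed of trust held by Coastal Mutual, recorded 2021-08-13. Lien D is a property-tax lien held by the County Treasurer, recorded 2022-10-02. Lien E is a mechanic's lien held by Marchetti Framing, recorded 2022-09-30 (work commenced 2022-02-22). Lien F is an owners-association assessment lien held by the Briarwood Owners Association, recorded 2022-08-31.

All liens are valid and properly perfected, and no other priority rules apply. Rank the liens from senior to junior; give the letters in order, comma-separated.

A, C, B, E, F, D

Effective dates: A is treated as recorded 2021-12-06, the work-commencement date; B relates back to the deed date 2021-08-02; E is treated as recorded 2022-02-22, the work-commencement date.
Ordering by effective date: B (2021-08-02), C (2021-08-13), A (2021-12-06), E (2022-02-22), F (2022-08-31), D (2022-10-02).
The subordination applies — B was senior to A — so B and A swap.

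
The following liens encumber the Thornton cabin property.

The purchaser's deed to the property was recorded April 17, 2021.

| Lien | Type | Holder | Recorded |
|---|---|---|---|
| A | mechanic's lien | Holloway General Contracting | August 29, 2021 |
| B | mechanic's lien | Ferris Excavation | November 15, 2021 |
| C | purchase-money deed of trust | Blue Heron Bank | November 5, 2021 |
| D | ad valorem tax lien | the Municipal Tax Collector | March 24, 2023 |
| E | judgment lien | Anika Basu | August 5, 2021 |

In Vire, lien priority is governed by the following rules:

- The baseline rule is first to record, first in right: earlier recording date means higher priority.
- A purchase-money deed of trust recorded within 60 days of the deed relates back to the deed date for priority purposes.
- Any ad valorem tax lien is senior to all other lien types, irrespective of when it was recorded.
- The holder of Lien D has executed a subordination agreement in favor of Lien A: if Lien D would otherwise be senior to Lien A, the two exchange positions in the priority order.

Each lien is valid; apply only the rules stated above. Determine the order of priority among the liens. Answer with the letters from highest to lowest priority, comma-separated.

First, effective dates: C was recorded 202 days after the deed, outside the 60-day window, so it keeps its recording date.
D is an ad valorem tax lien, so it outranks all other liens regardless of date.
Ordering the rest by effective date: E (August 5, 2021), A (August 29, 2021), C (November 5, 2021), B (November 15, 2021).
D is senior to A before the subordination, so the two trade places.

A, E, D, C, B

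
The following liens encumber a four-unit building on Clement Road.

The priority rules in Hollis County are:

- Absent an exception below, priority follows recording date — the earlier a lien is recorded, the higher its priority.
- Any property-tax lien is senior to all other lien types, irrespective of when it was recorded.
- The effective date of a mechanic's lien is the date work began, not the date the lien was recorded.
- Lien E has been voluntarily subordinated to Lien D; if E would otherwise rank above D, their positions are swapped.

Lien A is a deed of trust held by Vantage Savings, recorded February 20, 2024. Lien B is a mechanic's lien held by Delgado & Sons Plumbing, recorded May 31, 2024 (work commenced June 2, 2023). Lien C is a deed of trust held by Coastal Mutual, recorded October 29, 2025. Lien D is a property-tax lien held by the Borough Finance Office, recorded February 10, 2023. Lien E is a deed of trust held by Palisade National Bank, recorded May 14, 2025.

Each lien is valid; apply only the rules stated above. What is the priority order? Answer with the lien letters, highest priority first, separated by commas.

First, effective dates: B relates back to June 2, 2023 (work commenced).
D is a property-tax lien and takes priority over every other lien.
The other liens, earliest effective date first: B (June 2, 2023), A (February 20, 2024), E (May 14, 2025), C (October 29, 2025).
E already ranks below D; the subordination has no effect.

D, B, A, E, C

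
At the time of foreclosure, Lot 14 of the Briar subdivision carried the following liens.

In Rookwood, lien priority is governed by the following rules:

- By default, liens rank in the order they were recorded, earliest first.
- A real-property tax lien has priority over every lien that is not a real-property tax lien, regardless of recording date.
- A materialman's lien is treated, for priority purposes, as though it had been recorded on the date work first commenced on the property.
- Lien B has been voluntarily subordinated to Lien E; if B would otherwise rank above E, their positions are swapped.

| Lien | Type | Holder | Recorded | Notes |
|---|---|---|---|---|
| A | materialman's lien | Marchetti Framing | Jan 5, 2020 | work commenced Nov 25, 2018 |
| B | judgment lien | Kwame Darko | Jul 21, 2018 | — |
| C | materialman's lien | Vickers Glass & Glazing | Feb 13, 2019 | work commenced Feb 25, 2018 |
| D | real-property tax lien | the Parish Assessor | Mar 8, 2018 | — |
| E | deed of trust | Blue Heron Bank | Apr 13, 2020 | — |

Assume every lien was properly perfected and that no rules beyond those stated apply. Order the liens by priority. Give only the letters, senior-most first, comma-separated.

Effective dates: A relates back to Nov 25, 2018 (work commenced); C is treated as recorded Feb 25, 2018, the work-commencement date.
D, as a real-property tax lien, has superpriority and ranks first.
Ordering the rest by effective date: C (Feb 25, 2018), B (Jul 21, 2018), A (Nov 25, 2018), E (Apr 13, 2020).
B is senior to E before the subordination, so the two trade places.

D, C, E, A, B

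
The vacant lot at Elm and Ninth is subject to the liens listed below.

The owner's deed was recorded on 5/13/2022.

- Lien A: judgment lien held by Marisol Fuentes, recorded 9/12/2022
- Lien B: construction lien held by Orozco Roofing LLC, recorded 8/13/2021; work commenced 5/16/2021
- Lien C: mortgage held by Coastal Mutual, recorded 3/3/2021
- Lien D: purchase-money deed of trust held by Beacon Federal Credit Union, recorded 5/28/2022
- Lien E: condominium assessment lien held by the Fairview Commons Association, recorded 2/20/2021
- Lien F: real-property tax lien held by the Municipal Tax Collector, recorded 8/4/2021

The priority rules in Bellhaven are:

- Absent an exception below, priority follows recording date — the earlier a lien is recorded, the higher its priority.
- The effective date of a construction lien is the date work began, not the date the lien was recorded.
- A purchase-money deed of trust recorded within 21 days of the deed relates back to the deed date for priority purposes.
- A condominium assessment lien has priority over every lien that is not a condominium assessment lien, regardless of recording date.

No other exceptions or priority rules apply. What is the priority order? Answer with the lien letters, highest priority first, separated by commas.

E, C, B, F, D, A

Effective dates: B is treated as recorded 5/16/2021, the work-commencement date; D's effective date is the deed date, 5/13/2022.
E is a condominium assessment lien and takes priority over every other lien.
Remaining liens by effective date: C (3/3/2021), B (5/16/2021), F (8/4/2021), D (5/13/2022), A (9/12/2022).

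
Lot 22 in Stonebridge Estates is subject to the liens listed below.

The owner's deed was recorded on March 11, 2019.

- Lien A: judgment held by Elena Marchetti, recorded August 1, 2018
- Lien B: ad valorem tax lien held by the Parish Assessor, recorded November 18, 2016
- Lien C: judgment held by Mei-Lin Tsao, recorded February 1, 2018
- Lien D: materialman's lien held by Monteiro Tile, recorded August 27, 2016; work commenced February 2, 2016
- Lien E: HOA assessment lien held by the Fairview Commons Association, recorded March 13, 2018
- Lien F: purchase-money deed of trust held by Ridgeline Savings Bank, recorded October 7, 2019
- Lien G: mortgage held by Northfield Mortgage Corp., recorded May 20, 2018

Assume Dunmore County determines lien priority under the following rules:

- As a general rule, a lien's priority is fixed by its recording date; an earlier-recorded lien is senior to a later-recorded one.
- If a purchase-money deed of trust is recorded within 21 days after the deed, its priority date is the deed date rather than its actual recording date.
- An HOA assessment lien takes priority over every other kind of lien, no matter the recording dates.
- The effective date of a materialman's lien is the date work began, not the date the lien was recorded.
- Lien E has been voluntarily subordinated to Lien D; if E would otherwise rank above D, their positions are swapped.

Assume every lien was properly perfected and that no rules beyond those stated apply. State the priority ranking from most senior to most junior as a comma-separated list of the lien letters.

D, E, B, C, G, A, F

Effective dates after the stated exceptions: D is treated as recorded February 2, 2016, the work-commencement date; F was recorded 210 days after the deed — beyond 21 days — so no relation-back applies.
E is an HOA assessment lien and takes priority over every other lien.
The other liens, earliest effective date first: D (February 2, 2016), B (November 18, 2016), C (February 1, 2018), G (May 20, 2018), A (August 1, 2018), F (October 7, 2019).
E is senior to D before the subordination, so the two trade places.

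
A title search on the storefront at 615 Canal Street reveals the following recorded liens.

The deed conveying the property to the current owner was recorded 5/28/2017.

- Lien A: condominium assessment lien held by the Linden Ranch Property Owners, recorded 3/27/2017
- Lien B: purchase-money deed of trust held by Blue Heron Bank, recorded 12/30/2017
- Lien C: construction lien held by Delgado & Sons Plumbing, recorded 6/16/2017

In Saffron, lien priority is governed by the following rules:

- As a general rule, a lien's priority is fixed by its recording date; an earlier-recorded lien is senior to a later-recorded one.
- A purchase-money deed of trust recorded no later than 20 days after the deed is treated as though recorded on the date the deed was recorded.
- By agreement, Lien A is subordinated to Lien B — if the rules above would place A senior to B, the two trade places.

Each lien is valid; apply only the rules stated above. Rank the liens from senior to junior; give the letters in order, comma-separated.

B, C, A

Effective dates after the stated exceptions: B was recorded 216 days after the deed, outside the 20-day window, so it keeps its recording date.
By effective date, earliest first: A (3/27/2017), C (6/16/2017), B (12/30/2017).
A would otherwise be senior to B, so under the subordination agreement A and B exchange positions.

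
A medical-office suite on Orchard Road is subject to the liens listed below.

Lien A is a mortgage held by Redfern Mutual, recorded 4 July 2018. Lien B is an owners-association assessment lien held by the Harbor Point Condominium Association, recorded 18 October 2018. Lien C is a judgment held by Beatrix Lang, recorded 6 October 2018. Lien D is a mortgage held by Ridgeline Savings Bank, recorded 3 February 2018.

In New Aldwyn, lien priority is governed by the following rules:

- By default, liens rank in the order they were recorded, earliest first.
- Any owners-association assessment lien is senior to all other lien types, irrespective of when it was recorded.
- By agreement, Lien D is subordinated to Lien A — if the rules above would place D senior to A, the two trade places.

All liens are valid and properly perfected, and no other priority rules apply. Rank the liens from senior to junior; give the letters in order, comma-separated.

B is an owners-association assessment lien, so it outranks all other liens regardless of date.
Remaining liens by effective date: D (3 February 2018), A (4 July 2018), C (6 October 2018).
Because D would otherwise rank above A, the subordination swaps them.

B, A, D, C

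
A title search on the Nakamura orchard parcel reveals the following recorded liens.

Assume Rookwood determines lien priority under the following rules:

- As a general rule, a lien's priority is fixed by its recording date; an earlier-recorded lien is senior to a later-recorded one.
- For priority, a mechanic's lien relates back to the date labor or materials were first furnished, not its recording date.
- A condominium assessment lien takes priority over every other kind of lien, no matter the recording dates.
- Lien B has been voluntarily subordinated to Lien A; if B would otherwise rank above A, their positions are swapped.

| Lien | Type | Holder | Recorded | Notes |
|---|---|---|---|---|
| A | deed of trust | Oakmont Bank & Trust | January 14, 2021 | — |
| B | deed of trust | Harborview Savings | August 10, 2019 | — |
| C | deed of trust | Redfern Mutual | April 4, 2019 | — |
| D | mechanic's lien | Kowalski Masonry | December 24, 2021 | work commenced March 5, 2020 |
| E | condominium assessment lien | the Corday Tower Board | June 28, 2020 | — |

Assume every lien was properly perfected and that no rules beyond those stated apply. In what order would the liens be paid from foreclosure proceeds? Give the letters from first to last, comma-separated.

E, C, A, D, B

Adjusting effective dates: D's effective date is March 5, 2020, when work began.
As a condominium assessment lien, E is senior to every other lien.
The other liens, earliest effective date first: C (April 4, 2019), B (August 10, 2019), D (March 5, 2020), A (January 14, 2021).
The subordination applies — B was senior to A — so B and A swap.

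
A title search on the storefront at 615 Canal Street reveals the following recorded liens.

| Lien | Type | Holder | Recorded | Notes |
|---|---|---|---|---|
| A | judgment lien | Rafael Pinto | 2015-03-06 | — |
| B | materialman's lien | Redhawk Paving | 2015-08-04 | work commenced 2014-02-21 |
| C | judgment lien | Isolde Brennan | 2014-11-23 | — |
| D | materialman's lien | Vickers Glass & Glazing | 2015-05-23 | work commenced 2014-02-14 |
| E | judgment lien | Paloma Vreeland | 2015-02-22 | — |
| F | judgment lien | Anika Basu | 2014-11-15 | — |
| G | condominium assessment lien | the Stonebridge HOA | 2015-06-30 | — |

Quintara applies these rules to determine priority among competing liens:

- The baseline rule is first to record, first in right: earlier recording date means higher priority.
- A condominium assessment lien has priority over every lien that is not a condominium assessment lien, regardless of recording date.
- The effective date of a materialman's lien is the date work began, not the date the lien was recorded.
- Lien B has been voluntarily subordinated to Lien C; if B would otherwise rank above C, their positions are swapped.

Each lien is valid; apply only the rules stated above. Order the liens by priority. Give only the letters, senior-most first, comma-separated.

G, D, C, F, B, E, A

Effective dates: B's effective date is 2014-02-21, when work began; D's effective date is 2014-02-14, when work began.
As a condominium assessment lien, G is senior to every other lien.
Among the remaining liens, by effective date: D (2014-02-14), B (2014-02-21), F (2014-11-15), C (2014-11-23), E (2015-02-22), A (2015-03-06).
Because B would otherwise rank above C, the subordination swaps them.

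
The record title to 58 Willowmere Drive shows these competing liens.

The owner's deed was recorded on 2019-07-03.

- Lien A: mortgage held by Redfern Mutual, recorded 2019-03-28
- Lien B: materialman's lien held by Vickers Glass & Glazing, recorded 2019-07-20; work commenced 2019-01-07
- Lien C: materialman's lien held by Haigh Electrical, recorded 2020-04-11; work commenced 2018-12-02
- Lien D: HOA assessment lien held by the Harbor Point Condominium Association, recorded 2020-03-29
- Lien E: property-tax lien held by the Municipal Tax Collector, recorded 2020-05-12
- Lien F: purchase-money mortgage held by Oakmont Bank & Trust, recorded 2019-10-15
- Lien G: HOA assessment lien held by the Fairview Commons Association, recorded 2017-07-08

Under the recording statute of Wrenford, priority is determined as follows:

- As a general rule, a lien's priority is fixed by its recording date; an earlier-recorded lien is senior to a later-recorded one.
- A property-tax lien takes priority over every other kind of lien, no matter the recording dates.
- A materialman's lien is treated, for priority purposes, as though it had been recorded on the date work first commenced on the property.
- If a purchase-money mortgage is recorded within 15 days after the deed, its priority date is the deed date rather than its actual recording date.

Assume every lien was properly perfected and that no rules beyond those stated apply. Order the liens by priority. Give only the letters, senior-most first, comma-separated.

Effective dates: B is treated as recorded 2019-01-07, the work-commencement date; C relates back to 2018-12-02 (work commenced); F was recorded 104 days after the deed — beyond 15 days — so no relation-back applies.
E is a property-tax lien, so it outranks all other liens regardless of date.
Ordering the rest by effective date: G (2017-07-08), C (2018-12-02), B (2019-01-07), A (2019-03-28), F (2019-10-15), D (2020-03-29).

E, G, C, B, A, F, D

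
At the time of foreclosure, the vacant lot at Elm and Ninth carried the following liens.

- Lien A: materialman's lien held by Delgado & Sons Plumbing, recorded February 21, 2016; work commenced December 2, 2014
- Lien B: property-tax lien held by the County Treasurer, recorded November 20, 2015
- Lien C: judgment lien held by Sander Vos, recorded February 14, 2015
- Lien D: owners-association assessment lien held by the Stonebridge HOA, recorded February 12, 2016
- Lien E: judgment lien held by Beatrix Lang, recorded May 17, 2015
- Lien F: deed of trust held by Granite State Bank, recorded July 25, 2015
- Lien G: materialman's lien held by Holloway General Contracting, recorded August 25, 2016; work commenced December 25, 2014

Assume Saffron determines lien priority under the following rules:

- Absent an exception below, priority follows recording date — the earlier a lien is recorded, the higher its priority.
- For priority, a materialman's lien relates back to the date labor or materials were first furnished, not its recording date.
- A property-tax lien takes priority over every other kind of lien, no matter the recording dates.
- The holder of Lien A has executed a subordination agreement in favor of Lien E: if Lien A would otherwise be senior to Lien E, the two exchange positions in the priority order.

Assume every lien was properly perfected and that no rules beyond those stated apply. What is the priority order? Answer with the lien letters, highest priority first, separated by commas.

Adjusting effective dates: A's effective date is December 2, 2014, when work began; G is treated as recorded December 25, 2014, the work-commencement date.
As a property-tax lien, B is senior to every other lien.
Ordering the rest by effective date: A (December 2, 2014), G (December 25, 2014), C (February 14, 2015), E (May 17, 2015), F (July 25, 2015), D (February 12, 2016).
Because A would otherwise rank above E, the subordination swaps them.

B, E, G, C, A, F, D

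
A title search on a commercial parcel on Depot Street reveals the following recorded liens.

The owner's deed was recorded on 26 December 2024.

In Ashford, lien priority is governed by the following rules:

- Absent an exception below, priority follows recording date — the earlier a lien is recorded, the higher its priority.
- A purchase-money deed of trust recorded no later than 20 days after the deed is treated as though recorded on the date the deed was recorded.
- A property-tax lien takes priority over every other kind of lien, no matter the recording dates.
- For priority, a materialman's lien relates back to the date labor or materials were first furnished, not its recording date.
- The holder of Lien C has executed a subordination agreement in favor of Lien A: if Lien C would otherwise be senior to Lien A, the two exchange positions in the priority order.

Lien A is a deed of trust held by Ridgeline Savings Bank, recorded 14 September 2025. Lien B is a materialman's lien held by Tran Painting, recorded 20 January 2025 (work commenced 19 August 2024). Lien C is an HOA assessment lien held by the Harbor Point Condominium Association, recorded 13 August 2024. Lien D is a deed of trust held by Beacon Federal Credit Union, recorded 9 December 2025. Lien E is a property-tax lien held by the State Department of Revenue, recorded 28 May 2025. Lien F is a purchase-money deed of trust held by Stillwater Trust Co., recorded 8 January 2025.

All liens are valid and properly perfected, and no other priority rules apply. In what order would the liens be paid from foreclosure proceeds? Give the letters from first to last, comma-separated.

E, A, B, F, C, D

Effective dates after the stated exceptions: B's effective date is 19 August 2024, when work began; F's effective date is the deed date, 26 December 2024.
E, as a property-tax lien, has superpriority and ranks first.
Remaining liens by effective date: C (13 August 2024), B (19 August 2024), F (26 December 2024), A (14 September 2025), D (9 December 2025).
The subordination applies — C was senior to A — so C and A swap.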